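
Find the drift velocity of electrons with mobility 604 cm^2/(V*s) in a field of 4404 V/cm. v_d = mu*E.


Step 1: v_d = mu * E
Step 2: v_d = 604 * 4404 = 2660016
Step 3: v_d = 2.66e+06 cm/s

2.66e+06


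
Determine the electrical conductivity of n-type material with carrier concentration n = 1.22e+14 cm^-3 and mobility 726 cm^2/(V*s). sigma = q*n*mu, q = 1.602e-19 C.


Step 1: sigma = q * n * mu
Step 2: sigma = 1.602e-19 * 1.22e+14 * 726
Step 3: sigma = 1.419e-02 S/cm

1.419e-02


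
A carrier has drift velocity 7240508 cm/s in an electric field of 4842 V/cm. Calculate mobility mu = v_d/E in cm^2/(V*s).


Step 1: mu = v_d / E
Step 2: mu = 7240508 / 4842
Step 3: mu = 1495.35 cm^2/(V*s)

1495.35


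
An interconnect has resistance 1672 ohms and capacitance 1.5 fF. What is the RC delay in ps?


Step 1: tau = R * C
Step 2: tau = 1672 * 1.5 fF = 1672 * 1.5e-15 F
Step 3: tau = 2.508e-12 s = 2.508 ps

2.508


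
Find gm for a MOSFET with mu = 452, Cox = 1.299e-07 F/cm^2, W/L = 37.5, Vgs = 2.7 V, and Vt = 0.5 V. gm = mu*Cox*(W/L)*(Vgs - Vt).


Step 1: Vov = Vgs - Vt = 2.7 - 0.5 = 2.2 V
Step 2: gm = mu * Cox * (W/L) * Vov
Step 3: gm = 452 * 1.299e-07 * 37.5 * 2.2 = 4.84e-03 S

4.84e-03


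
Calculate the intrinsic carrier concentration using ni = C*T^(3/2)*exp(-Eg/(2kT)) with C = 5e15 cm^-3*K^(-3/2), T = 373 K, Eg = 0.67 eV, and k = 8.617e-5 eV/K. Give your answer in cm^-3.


Step 1: Compute kT = 8.617e-5 * 373 = 0.03214141 eV
Step 2: Exponent = -Eg/(2kT) = -0.67/(2*0.03214141) = -10.42269
Step 3: T^(3/2) = 373^1.5 = 7203.83
Step 4: ni = 5e15 * 7203.83 * exp(-10.42269) = 1.07e+15 cm^-3

1.07e+15


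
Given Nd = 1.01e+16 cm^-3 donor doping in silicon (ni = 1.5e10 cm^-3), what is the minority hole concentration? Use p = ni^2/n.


Step 1: Since Nd >> ni, n ≈ Nd = 1.01e+16 cm^-3
Step 2: p = ni^2 / n = (1.5e10)^2 / 1.01e+16
Step 3: p = 2.25e20 / 1.01e+16 = 2.23e+04 cm^-3

2.23e+04


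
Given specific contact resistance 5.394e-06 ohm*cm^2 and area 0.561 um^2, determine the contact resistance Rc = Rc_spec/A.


Step 1: Convert area to cm^2: 0.561 um^2 = 5.6100e-09 cm^2
Step 2: Rc = Rc_spec / A = 5.394e-06 / 5.6100e-09
Step 3: Rc = 9.61e+02 ohms

9.61e+02


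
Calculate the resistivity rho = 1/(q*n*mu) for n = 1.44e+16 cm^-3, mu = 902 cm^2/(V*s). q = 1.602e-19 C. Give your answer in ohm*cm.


Step 1: sigma = q * n * mu = 1.602e-19 * 1.44e+16 * 902 = 2.08081e+00 S/cm
Step 2: rho = 1 / sigma = 1 / 2.08081e+00 = 0.4806 ohm*cm

0.4806


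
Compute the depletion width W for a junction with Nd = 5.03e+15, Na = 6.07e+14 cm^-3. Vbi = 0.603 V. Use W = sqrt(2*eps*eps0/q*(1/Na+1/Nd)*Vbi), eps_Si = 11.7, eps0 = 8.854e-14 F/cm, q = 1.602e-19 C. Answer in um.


Step 1: 1/Na + 1/Nd = 1/6.07e+14 + 1/5.03e+15 = 1.84625e-15
Step 2: 2*eps*eps0/q = 2*11.7*8.854e-14/1.602e-19 = 1.293281e+07
Step 3: W^2 = 1.293281e+07 * 1.84625e-15 * 0.603 = 1.43980e-08
Step 4: W = sqrt(1.43980e-08) = 1.200e-04 cm = 1.2 um

1.2


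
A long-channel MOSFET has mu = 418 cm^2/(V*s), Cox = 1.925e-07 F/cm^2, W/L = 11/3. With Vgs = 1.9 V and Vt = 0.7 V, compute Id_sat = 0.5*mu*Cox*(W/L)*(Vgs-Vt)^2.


Step 1: Overdrive voltage Vov = Vgs - Vt = 1.9 - 0.7 = 1.2 V
Step 2: W/L = 11/3 = 3.66667
Step 3: Id = 0.5 * 418 * 1.925e-07 * 3.66667 * 1.2^2
Step 4: Id = 2.12e-04 A

2.12e-04


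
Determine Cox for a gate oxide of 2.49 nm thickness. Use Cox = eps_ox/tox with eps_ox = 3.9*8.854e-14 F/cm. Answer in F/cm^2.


Step 1: eps_ox = 3.9 * 8.854e-14 = 3.45306e-13 F/cm
Step 2: tox in cm = 2.49 nm * 1e-7 = 2.4900e-07 cm
Step 3: Cox = 3.45306e-13 / 2.4900e-07 = 1.39e-06 F/cm^2

1.39e-06


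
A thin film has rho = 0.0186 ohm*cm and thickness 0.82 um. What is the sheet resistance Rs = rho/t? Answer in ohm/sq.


Step 1: Convert thickness to cm: t = 0.82 um = 8.2000e-05 cm
Step 2: Rs = rho / t = 0.0186 / 8.2000e-05
Step 3: Rs = 226.8 ohm/sq

226.8


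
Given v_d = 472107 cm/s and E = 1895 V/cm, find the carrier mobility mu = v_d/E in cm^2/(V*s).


Step 1: mu = v_d / E
Step 2: mu = 472107 / 1895
Step 3: mu = 249.13 cm^2/(V*s)

249.13


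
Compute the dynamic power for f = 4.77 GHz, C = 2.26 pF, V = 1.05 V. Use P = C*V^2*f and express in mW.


Step 1: V^2 = 1.05^2 = 1.1025 V^2
Step 2: P = C*V^2*f = 2.26e-12 F * 1.1025 * 4.77e9 Hz
Step 3: P = 1.18851705e-02 W
Step 4: P = 11.885 mW

11.885


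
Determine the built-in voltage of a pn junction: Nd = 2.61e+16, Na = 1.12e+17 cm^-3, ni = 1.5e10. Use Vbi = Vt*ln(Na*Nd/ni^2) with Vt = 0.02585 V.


Step 1: Compute Na*Nd/ni^2 = 1.12e+17 * 2.61e+16 / (1.5e10)^2 = 1.2992e+13
Step 2: ln(1.2992e+13) = 30.1954
Step 3: Vbi = 0.02585 * 30.1954 = 0.781 V

0.781


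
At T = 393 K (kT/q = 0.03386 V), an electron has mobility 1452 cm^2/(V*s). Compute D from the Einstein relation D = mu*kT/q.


Step 1: D = mu * (kT/q)
Step 2: D = 1452 * 0.03386
Step 3: D = 49.16 cm^2/s

49.16


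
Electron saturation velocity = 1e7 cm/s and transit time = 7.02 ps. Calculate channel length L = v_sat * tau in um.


Step 1: tau in seconds = 7.02 ps * 1e-12 = 7.0200e-12 s
Step 2: L = v_sat * tau = 1e7 * 7.0200e-12 = 7.0200e-05 cm
Step 3: L in um = 7.0200e-05 * 1e4 = 0.702 um

0.702


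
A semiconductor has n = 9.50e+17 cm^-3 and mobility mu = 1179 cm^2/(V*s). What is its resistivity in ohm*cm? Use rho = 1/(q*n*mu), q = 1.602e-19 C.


Step 1: sigma = q * n * mu = 1.602e-19 * 9.50e+17 * 1179 = 1.79432e+02 S/cm
Step 2: rho = 1 / sigma = 1 / 1.79432e+02 = 0.005573 ohm*cm

0.005573


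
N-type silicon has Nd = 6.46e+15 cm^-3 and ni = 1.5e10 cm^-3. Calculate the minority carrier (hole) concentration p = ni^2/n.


Step 1: Since Nd >> ni, n ≈ Nd = 6.46e+15 cm^-3
Step 2: p = ni^2 / n = (1.5e10)^2 / 6.46e+15
Step 3: p = 2.25e20 / 6.46e+15 = 3.48e+04 cm^-3

3.48e+04


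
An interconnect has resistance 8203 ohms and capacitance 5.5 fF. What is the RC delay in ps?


Step 1: tau = R * C
Step 2: tau = 8203 * 5.5 fF = 8203 * 5.5e-15 F
Step 3: tau = 4.51165e-11 s = 45.1165 ps

45.1165


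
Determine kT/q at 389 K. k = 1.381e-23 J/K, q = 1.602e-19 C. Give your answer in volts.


Step 1: kT = 1.381e-23 * 389 = 5.37209e-21 J
Step 2: Vt = kT/q = 5.37209e-21 / 1.602e-19
Step 3: Vt = 0.03353 V

0.03353


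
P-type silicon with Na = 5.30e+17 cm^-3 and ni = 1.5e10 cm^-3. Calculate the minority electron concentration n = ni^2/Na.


Step 1: Majority hole concentration p ≈ Na = 5.30e+17 cm^-3
Step 2: n = ni^2 / Na = (1.5e10)^2 / 5.30e+17
Step 3: n = 4.25e+02 cm^-3

4.25e+02


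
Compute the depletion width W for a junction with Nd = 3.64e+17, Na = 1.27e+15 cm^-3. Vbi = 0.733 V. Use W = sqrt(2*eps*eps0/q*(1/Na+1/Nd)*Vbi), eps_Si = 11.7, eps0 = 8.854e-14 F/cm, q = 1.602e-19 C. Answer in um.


Step 1: 1/Na + 1/Nd = 1/1.27e+15 + 1/3.64e+17 = 7.90149e-16
Step 2: 2*eps*eps0/q = 2*11.7*8.854e-14/1.602e-19 = 1.293281e+07
Step 3: W^2 = 1.293281e+07 * 7.90149e-16 * 0.733 = 7.49041e-09
Step 4: W = sqrt(7.49041e-09) = 8.655e-05 cm = 0.8655 um

0.8655


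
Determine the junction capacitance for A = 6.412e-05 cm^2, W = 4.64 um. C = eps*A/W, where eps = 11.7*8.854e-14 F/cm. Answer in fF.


Step 1: eps_Si = 11.7 * 8.854e-14 = 1.035918e-12 F/cm
Step 2: W in cm = 4.64 * 1e-4 = 4.64e-04 cm
Step 3: C = 1.035918e-12 * 6.412e-05 / 4.64e-04 = 1.431532e-13 F
Step 4: C = 143.15 fF

143.15


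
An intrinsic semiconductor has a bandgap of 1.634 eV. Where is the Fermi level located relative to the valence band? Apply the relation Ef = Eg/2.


Step 1: For an intrinsic semiconductor, the Fermi level sits at midgap.
Step 2: Ef = Eg / 2 = 1.634 / 2 = 0.817 eV

0.817


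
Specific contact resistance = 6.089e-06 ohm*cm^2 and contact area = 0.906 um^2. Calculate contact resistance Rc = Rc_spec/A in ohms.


Step 1: Convert area to cm^2: 0.906 um^2 = 9.0600e-09 cm^2
Step 2: Rc = Rc_spec / A = 6.089e-06 / 9.0600e-09
Step 3: Rc = 6.72e+02 ohms

6.72e+02


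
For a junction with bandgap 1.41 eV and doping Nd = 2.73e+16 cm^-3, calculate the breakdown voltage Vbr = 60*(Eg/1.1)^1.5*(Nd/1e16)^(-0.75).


Step 1: Eg/1.1 = 1.41/1.1 = 1.281818
Step 2: (Eg/1.1)^1.5 = 1.281818^1.5 = 1.451241
Step 3: (Nd/1e16)^(-0.75) = (2.73)^(-0.75) = 0.470845
Step 4: Vbr = 60 * 1.451241 * 0.470845 = 41.0 V

41.0


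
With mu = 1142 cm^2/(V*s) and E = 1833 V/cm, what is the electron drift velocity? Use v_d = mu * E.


Step 1: v_d = mu * E
Step 2: v_d = 1142 * 1833 = 2093286
Step 3: v_d = 2.09e+06 cm/s

2.09e+06


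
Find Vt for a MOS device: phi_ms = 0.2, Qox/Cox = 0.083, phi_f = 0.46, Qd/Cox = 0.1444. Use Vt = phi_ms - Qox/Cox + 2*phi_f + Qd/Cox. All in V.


Step 1: Vt = phi_ms - Qox/Cox + 2*phi_f + Qd/Cox
Step 2: Vt = 0.2 - 0.083 + 2*0.46 + 0.1444
Step 3: Vt = 0.2 - 0.083 + 0.92 + 0.1444
Step 4: Vt = 1.1814 V

1.1814


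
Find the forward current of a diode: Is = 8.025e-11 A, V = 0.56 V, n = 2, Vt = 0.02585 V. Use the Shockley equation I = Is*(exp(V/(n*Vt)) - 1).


Step 1: V/(n*Vt) = 0.56/(2*0.02585) = 10.8317
Step 2: exp(10.8317) = 5.0600e+04
Step 3: I = 8.025e-11 * (5.0600e+04 - 1) = 4.06e-06 A

4.06e-06


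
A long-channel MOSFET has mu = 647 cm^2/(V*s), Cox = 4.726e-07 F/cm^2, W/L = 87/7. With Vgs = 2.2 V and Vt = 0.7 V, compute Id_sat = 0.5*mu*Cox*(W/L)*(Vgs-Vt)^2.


Step 1: Overdrive voltage Vov = Vgs - Vt = 2.2 - 0.7 = 1.5 V
Step 2: W/L = 87/7 = 12.4286
Step 3: Id = 0.5 * 647 * 4.726e-07 * 12.4286 * 1.5^2
Step 4: Id = 4.28e-03 A

4.28e-03


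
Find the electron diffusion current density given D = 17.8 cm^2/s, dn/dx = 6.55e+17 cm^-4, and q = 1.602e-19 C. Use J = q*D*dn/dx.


Step 1: J = q * D * (dn/dx)
Step 2: J = 1.602e-19 * 17.8 * 6.55e+17
Step 3: J = 1.87e+00 A/cm^2

1.87e+00


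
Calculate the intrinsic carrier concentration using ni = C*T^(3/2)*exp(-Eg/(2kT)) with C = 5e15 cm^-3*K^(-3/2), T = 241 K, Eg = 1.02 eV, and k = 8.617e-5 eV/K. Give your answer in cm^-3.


Step 1: Compute kT = 8.617e-5 * 241 = 0.02076697 eV
Step 2: Exponent = -Eg/(2kT) = -1.02/(2*0.02076697) = -24.55823
Step 3: T^(3/2) = 241^1.5 = 3741.33
Step 4: ni = 5e15 * 3741.33 * exp(-24.55823) = 4.04e+08 cm^-3

4.04e+08


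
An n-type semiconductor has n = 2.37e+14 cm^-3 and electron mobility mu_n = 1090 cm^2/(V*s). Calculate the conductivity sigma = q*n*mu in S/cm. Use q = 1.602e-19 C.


Step 1: sigma = q * n * mu
Step 2: sigma = 1.602e-19 * 2.37e+14 * 1090
Step 3: sigma = 4.138e-02 S/cm

4.138e-02


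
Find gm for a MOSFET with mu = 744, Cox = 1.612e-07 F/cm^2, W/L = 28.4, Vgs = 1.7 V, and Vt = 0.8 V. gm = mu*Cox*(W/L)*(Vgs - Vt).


Step 1: Vov = Vgs - Vt = 1.7 - 0.8 = 0.9 V
Step 2: gm = mu * Cox * (W/L) * Vov
Step 3: gm = 744 * 1.612e-07 * 28.4 * 0.9 = 3.07e-03 S

3.07e-03


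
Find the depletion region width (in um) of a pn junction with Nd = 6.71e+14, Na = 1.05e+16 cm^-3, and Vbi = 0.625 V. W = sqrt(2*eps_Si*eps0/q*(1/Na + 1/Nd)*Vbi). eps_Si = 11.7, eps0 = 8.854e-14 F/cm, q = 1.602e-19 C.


Step 1: 1/Na + 1/Nd = 1/1.05e+16 + 1/6.71e+14 = 1.58555e-15
Step 2: 2*eps*eps0/q = 2*11.7*8.854e-14/1.602e-19 = 1.293281e+07
Step 3: W^2 = 1.293281e+07 * 1.58555e-15 * 0.625 = 1.28160e-08
Step 4: W = sqrt(1.28160e-08) = 1.132e-04 cm = 1.132 um

1.132


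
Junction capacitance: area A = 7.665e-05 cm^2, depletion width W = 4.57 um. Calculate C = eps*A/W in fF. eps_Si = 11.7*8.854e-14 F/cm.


Step 1: eps_Si = 11.7 * 8.854e-14 = 1.035918e-12 F/cm
Step 2: W in cm = 4.57 * 1e-4 = 4.57e-04 cm
Step 3: C = 1.035918e-12 * 7.665e-05 / 4.57e-04 = 1.737486e-13 F
Step 4: C = 173.75 fF

173.75


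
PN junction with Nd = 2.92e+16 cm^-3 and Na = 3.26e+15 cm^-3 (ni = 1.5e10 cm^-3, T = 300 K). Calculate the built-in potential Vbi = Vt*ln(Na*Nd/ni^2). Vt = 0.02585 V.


Step 1: Compute Na*Nd/ni^2 = 3.26e+15 * 2.92e+16 / (1.5e10)^2 = 4.2308e+11
Step 2: ln(4.2308e+11) = 26.7708
Step 3: Vbi = 0.02585 * 26.7708 = 0.692 V

0.692


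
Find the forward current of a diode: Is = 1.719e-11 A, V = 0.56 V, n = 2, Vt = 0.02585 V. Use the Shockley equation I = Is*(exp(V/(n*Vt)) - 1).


Step 1: V/(n*Vt) = 0.56/(2*0.02585) = 10.8317
Step 2: exp(10.8317) = 5.0600e+04
Step 3: I = 1.719e-11 * (5.0600e+04 - 1) = 8.70e-07 A

8.70e-07


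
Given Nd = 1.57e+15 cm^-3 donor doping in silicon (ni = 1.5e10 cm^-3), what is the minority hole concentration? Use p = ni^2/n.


Step 1: Since Nd >> ni, n ≈ Nd = 1.57e+15 cm^-3
Step 2: p = ni^2 / n = (1.5e10)^2 / 1.57e+15
Step 3: p = 2.25e20 / 1.57e+15 = 1.43e+05 cm^-3

1.43e+05


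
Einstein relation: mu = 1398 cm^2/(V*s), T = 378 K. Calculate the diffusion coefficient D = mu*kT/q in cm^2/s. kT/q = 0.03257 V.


Step 1: D = mu * (kT/q)
Step 2: D = 1398 * 0.03257
Step 3: D = 45.53 cm^2/s

45.53


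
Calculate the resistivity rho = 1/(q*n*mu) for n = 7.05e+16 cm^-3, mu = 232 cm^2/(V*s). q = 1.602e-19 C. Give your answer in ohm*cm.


Step 1: sigma = q * n * mu = 1.602e-19 * 7.05e+16 * 232 = 2.62023e+00 S/cm
Step 2: rho = 1 / sigma = 1 / 2.62023e+00 = 0.3816 ohm*cm

0.3816


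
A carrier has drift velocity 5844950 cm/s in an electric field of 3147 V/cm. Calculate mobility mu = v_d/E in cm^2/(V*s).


Step 1: mu = v_d / E
Step 2: mu = 5844950 / 3147
Step 3: mu = 1857.31 cm^2/(V*s)

1857.31


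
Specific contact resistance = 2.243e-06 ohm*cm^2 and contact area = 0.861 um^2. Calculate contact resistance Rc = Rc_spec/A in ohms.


Step 1: Convert area to cm^2: 0.861 um^2 = 8.6100e-09 cm^2
Step 2: Rc = Rc_spec / A = 2.243e-06 / 8.6100e-09
Step 3: Rc = 2.61e+02 ohms

2.61e+02


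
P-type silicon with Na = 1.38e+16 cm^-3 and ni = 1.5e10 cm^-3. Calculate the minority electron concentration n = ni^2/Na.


Step 1: Majority hole concentration p ≈ Na = 1.38e+16 cm^-3
Step 2: n = ni^2 / Na = (1.5e10)^2 / 1.38e+16
Step 3: n = 1.63e+04 cm^-3

1.63e+04


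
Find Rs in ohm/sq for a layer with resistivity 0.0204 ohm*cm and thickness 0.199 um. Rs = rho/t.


Step 1: Convert thickness to cm: t = 0.199 um = 1.9900e-05 cm
Step 2: Rs = rho / t = 0.0204 / 1.9900e-05
Step 3: Rs = 1025.1 ohm/sq

1025.1


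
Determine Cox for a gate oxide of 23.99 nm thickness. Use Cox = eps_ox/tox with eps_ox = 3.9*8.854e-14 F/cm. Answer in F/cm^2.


Step 1: eps_ox = 3.9 * 8.854e-14 = 3.45306e-13 F/cm
Step 2: tox in cm = 23.99 nm * 1e-7 = 2.3990e-06 cm
Step 3: Cox = 3.45306e-13 / 2.3990e-06 = 1.44e-07 F/cm^2

1.44e-07


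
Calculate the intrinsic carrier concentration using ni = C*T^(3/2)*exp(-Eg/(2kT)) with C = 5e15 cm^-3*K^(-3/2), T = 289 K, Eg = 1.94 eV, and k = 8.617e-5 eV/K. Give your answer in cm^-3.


Step 1: Compute kT = 8.617e-5 * 289 = 0.02490313 eV
Step 2: Exponent = -Eg/(2kT) = -1.94/(2*0.02490313) = -38.95093
Step 3: T^(3/2) = 289^1.5 = 4913.00
Step 4: ni = 5e15 * 4913.00 * exp(-38.95093) = 2.98e+02 cm^-3

2.98e+02


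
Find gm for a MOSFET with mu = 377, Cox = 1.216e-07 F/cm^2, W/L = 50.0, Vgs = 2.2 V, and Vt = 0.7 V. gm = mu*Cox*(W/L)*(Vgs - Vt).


Step 1: Vov = Vgs - Vt = 2.2 - 0.7 = 1.5 V
Step 2: gm = mu * Cox * (W/L) * Vov
Step 3: gm = 377 * 1.216e-07 * 50.0 * 1.5 = 3.44e-03 S

3.44e-03


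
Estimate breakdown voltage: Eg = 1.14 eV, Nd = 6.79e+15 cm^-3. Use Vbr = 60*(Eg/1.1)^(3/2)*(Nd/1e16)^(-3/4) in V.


Step 1: Eg/1.1 = 1.14/1.1 = 1.036364
Step 2: (Eg/1.1)^1.5 = 1.036364^1.5 = 1.055039
Step 3: (Nd/1e16)^(-0.75) = (0.679)^(-0.75) = 1.336896
Step 4: Vbr = 60 * 1.055039 * 1.336896 = 84.6 V

84.6


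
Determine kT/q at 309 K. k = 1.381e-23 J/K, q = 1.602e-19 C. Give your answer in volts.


Step 1: kT = 1.381e-23 * 309 = 4.26729e-21 J
Step 2: Vt = kT/q = 4.26729e-21 / 1.602e-19
Step 3: Vt = 0.02664 V

0.02664


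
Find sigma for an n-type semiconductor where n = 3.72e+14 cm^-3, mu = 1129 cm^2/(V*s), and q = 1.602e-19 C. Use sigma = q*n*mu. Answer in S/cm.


Step 1: sigma = q * n * mu
Step 2: sigma = 1.602e-19 * 3.72e+14 * 1129
Step 3: sigma = 6.728e-02 S/cm

6.728e-02


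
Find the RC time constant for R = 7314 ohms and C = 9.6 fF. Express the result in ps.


Step 1: tau = R * C
Step 2: tau = 7314 * 9.6 fF = 7314 * 9.6e-15 F
Step 3: tau = 7.02144e-11 s = 70.2144 ps

70.2144


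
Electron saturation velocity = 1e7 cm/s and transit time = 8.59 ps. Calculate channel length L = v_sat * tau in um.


Step 1: tau in seconds = 8.59 ps * 1e-12 = 8.5900e-12 s
Step 2: L = v_sat * tau = 1e7 * 8.5900e-12 = 8.5900e-05 cm
Step 3: L in um = 8.5900e-05 * 1e4 = 0.859 um

0.859


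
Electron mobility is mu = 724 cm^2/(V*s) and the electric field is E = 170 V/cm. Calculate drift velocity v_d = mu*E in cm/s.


Step 1: v_d = mu * E
Step 2: v_d = 724 * 170 = 123080
Step 3: v_d = 1.23e+05 cm/s

1.23e+05


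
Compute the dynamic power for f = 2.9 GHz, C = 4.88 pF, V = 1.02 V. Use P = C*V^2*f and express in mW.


Step 1: V^2 = 1.02^2 = 1.0404 V^2
Step 2: P = C*V^2*f = 4.88e-12 F * 1.0404 * 2.9e9 Hz
Step 3: P = 1.47237408e-02 W
Step 4: P = 14.724 mW

14.724


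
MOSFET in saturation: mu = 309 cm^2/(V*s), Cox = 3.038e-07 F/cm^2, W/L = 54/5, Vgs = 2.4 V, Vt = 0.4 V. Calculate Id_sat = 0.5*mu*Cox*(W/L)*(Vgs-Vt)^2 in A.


Step 1: Overdrive voltage Vov = Vgs - Vt = 2.4 - 0.4 = 2.0 V
Step 2: W/L = 54/5 = 10.8
Step 3: Id = 0.5 * 309 * 3.038e-07 * 10.8 * 2.0^2
Step 4: Id = 2.03e-03 A

2.03e-03


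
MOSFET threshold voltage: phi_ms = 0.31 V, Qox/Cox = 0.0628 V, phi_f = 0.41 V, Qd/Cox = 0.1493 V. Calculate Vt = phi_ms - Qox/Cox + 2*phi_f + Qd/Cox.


Step 1: Vt = phi_ms - Qox/Cox + 2*phi_f + Qd/Cox
Step 2: Vt = 0.31 - 0.0628 + 2*0.41 + 0.1493
Step 3: Vt = 0.31 - 0.0628 + 0.82 + 0.1493
Step 4: Vt = 1.2165 V

1.2165


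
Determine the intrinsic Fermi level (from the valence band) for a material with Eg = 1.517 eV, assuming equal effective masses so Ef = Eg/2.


Step 1: For an intrinsic semiconductor, the Fermi level sits at midgap.
Step 2: Ef = Eg / 2 = 1.517 / 2 = 0.7585 eV

0.7585


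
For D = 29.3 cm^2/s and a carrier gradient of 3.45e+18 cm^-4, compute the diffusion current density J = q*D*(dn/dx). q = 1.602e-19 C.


Step 1: J = q * D * (dn/dx)
Step 2: J = 1.602e-19 * 29.3 * 3.45e+18
Step 3: J = 1.62e+01 A/cm^2

1.62e+01


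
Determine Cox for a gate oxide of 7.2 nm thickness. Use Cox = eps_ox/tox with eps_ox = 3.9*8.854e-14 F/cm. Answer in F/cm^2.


Step 1: eps_ox = 3.9 * 8.854e-14 = 3.45306e-13 F/cm
Step 2: tox in cm = 7.2 nm * 1e-7 = 7.2000e-07 cm
Step 3: Cox = 3.45306e-13 / 7.2000e-07 = 4.80e-07 F/cm^2

4.80e-07


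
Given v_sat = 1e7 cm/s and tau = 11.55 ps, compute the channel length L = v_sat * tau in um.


Step 1: tau in seconds = 11.55 ps * 1e-12 = 1.1550e-11 s
Step 2: L = v_sat * tau = 1e7 * 1.1550e-11 = 1.1550e-04 cm
Step 3: L in um = 1.1550e-04 * 1e4 = 1.155 um

1.155


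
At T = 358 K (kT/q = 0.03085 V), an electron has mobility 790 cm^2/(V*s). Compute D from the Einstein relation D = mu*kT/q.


Step 1: D = mu * (kT/q)
Step 2: D = 790 * 0.03085
Step 3: D = 24.37 cm^2/s

24.37


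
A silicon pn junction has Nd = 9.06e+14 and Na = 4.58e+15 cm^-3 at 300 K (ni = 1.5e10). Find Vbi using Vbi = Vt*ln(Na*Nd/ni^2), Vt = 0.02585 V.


Step 1: Compute Na*Nd/ni^2 = 4.58e+15 * 9.06e+14 / (1.5e10)^2 = 1.8442e+10
Step 2: ln(1.8442e+10) = 23.6379
Step 3: Vbi = 0.02585 * 23.6379 = 0.611 V

0.611


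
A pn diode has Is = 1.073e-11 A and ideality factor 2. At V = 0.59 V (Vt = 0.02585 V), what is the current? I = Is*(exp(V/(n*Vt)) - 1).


Step 1: V/(n*Vt) = 0.59/(2*0.02585) = 11.4120
Step 2: exp(11.4120) = 9.0400e+04
Step 3: I = 1.073e-11 * (9.0400e+04 - 1) = 9.70e-07 A

9.70e-07


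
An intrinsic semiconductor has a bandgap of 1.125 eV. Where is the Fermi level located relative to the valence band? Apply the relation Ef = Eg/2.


Step 1: For an intrinsic semiconductor, the Fermi level sits at midgap.
Step 2: Ef = Eg / 2 = 1.125 / 2 = 0.5625 eV

0.5625


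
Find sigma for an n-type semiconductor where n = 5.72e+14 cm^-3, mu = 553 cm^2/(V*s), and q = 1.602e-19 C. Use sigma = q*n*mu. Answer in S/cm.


Step 1: sigma = q * n * mu
Step 2: sigma = 1.602e-19 * 5.72e+14 * 553
Step 3: sigma = 5.067e-02 S/cm

5.067e-02


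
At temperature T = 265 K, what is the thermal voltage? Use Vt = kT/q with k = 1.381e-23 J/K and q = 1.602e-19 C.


Step 1: kT = 1.381e-23 * 265 = 3.65965e-21 J
Step 2: Vt = kT/q = 3.65965e-21 / 1.602e-19
Step 3: Vt = 0.02284 V

0.02284


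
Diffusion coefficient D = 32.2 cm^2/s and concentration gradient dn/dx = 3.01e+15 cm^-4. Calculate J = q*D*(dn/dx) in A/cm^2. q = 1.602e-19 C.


Step 1: J = q * D * (dn/dx)
Step 2: J = 1.602e-19 * 32.2 * 3.01e+15
Step 3: J = 1.55e-02 A/cm^2

1.55e-02


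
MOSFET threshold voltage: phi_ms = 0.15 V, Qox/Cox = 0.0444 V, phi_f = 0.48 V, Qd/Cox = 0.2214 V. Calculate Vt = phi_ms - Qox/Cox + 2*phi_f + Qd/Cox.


Step 1: Vt = phi_ms - Qox/Cox + 2*phi_f + Qd/Cox
Step 2: Vt = 0.15 - 0.0444 + 2*0.48 + 0.2214
Step 3: Vt = 0.15 - 0.0444 + 0.96 + 0.2214
Step 4: Vt = 1.287 V

1.287


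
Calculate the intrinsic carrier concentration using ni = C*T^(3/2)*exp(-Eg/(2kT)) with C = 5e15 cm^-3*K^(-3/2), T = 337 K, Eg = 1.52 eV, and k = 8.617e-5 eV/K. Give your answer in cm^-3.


Step 1: Compute kT = 8.617e-5 * 337 = 0.02903929 eV
Step 2: Exponent = -Eg/(2kT) = -1.52/(2*0.02903929) = -26.17144
Step 3: T^(3/2) = 337^1.5 = 6186.50
Step 4: ni = 5e15 * 6186.50 * exp(-26.17144) = 1.33e+08 cm^-3

1.33e+08


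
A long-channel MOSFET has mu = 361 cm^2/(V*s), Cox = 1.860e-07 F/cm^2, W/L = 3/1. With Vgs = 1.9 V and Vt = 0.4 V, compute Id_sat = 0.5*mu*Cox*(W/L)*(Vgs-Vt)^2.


Step 1: Overdrive voltage Vov = Vgs - Vt = 1.9 - 0.4 = 1.5 V
Step 2: W/L = 3/1 = 3
Step 3: Id = 0.5 * 361 * 1.860e-07 * 3 * 1.5^2
Step 4: Id = 2.27e-04 A

2.27e-04


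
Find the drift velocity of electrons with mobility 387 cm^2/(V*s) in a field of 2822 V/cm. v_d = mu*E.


Step 1: v_d = mu * E
Step 2: v_d = 387 * 2822 = 1092114
Step 3: v_d = 1.09e+06 cm/s

1.09e+06


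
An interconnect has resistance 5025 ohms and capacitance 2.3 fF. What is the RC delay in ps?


Step 1: tau = R * C
Step 2: tau = 5025 * 2.3 fF = 5025 * 2.3e-15 F
Step 3: tau = 1.15575e-11 s = 11.5575 ps

11.5575


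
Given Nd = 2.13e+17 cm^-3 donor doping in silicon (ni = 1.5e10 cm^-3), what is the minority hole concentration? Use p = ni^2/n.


Step 1: Since Nd >> ni, n ≈ Nd = 2.13e+17 cm^-3
Step 2: p = ni^2 / n = (1.5e10)^2 / 2.13e+17
Step 3: p = 2.25e20 / 2.13e+17 = 1.06e+03 cm^-3

1.06e+03


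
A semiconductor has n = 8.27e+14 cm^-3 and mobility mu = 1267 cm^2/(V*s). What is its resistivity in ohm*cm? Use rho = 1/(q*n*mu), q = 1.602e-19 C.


Step 1: sigma = q * n * mu = 1.602e-19 * 8.27e+14 * 1267 = 1.67859e-01 S/cm
Step 2: rho = 1 / sigma = 1 / 1.67859e-01 = 5.957 ohm*cm

5.957


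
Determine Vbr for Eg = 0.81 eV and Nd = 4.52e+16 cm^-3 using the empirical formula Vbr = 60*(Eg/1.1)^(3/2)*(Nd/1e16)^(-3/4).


Step 1: Eg/1.1 = 0.81/1.1 = 0.736364
Step 2: (Eg/1.1)^1.5 = 0.736364^1.5 = 0.631886
Step 3: (Nd/1e16)^(-0.75) = (4.52)^(-0.75) = 0.322586
Step 4: Vbr = 60 * 0.631886 * 0.322586 = 12.2 V

12.2


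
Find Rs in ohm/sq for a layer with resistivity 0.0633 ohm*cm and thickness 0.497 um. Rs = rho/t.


Step 1: Convert thickness to cm: t = 0.497 um = 4.9700e-05 cm
Step 2: Rs = rho / t = 0.0633 / 4.9700e-05
Step 3: Rs = 1273.6 ohm/sq

1273.6


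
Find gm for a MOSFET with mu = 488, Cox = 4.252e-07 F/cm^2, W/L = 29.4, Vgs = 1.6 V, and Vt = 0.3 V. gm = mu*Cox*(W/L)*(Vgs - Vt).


Step 1: Vov = Vgs - Vt = 1.6 - 0.3 = 1.3 V
Step 2: gm = mu * Cox * (W/L) * Vov
Step 3: gm = 488 * 4.252e-07 * 29.4 * 1.3 = 7.93e-03 S

7.93e-03


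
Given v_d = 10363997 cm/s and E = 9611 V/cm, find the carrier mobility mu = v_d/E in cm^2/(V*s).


Step 1: mu = v_d / E
Step 2: mu = 10363997 / 9611
Step 3: mu = 1078.35 cm^2/(V*s)

1078.35


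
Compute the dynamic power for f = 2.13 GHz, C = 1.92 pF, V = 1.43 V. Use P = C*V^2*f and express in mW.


Step 1: V^2 = 1.43^2 = 2.0449 V^2
Step 2: P = C*V^2*f = 1.92e-12 F * 2.0449 * 2.13e9 Hz
Step 3: P = 8.36282304e-03 W
Step 4: P = 8.363 mW

8.363


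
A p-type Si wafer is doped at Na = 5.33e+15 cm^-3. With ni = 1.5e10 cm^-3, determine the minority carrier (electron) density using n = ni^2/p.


Step 1: Majority hole concentration p ≈ Na = 5.33e+15 cm^-3
Step 2: n = ni^2 / Na = (1.5e10)^2 / 5.33e+15
Step 3: n = 4.22e+04 cm^-3

4.22e+04


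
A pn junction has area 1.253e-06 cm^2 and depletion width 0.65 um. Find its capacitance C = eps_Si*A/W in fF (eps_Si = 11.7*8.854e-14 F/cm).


Step 1: eps_Si = 11.7 * 8.854e-14 = 1.035918e-12 F/cm
Step 2: W in cm = 0.65 * 1e-4 = 6.50e-05 cm
Step 3: C = 1.035918e-12 * 1.253e-06 / 6.50e-05 = 1.996931e-14 F
Step 4: C = 19.97 fF

19.97


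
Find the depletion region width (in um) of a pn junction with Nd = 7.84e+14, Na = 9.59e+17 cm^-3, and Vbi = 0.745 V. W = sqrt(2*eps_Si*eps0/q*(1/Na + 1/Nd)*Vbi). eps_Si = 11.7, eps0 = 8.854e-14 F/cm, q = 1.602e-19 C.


Step 1: 1/Na + 1/Nd = 1/9.59e+17 + 1/7.84e+14 = 1.27655e-15
Step 2: 2*eps*eps0/q = 2*11.7*8.854e-14/1.602e-19 = 1.293281e+07
Step 3: W^2 = 1.293281e+07 * 1.27655e-15 * 0.745 = 1.22995e-08
Step 4: W = sqrt(1.22995e-08) = 1.109e-04 cm = 1.109 um

1.109


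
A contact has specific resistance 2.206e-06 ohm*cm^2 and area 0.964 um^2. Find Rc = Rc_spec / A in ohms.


Step 1: Convert area to cm^2: 0.964 um^2 = 9.6400e-09 cm^2
Step 2: Rc = Rc_spec / A = 2.206e-06 / 9.6400e-09
Step 3: Rc = 2.29e+02 ohms

2.29e+02


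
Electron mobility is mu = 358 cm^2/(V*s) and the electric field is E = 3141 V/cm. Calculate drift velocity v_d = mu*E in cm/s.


Step 1: v_d = mu * E
Step 2: v_d = 358 * 3141 = 1124478
Step 3: v_d = 1.12e+06 cm/s

1.12e+06


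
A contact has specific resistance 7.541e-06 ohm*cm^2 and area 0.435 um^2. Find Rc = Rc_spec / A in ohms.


Step 1: Convert area to cm^2: 0.435 um^2 = 4.3500e-09 cm^2
Step 2: Rc = Rc_spec / A = 7.541e-06 / 4.3500e-09
Step 3: Rc = 1.73e+03 ohms

1.73e+03


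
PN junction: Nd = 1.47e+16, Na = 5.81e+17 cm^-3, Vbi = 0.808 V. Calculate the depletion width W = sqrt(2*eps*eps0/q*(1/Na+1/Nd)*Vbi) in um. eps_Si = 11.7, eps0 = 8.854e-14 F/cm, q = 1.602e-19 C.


Step 1: 1/Na + 1/Nd = 1/5.81e+17 + 1/1.47e+16 = 6.97484e-17
Step 2: 2*eps*eps0/q = 2*11.7*8.854e-14/1.602e-19 = 1.293281e+07
Step 3: W^2 = 1.293281e+07 * 6.97484e-17 * 0.808 = 7.28851e-10
Step 4: W = sqrt(7.28851e-10) = 2.700e-05 cm = 0.27 um

0.27


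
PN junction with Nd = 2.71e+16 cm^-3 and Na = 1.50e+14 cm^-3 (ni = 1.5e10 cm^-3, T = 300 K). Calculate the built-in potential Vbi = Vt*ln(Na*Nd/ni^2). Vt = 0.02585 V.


Step 1: Compute Na*Nd/ni^2 = 1.50e+14 * 2.71e+16 / (1.5e10)^2 = 1.8067e+10
Step 2: ln(1.8067e+10) = 23.6174
Step 3: Vbi = 0.02585 * 23.6174 = 0.611 V

0.611


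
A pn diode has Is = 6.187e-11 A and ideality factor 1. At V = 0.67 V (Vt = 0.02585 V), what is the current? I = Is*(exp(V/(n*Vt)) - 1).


Step 1: V/(n*Vt) = 0.67/(1*0.02585) = 25.9188
Step 2: exp(25.9188) = 1.8046e+11
Step 3: I = 6.187e-11 * (1.8046e+11 - 1) = 1.12e+01 A

1.12e+01


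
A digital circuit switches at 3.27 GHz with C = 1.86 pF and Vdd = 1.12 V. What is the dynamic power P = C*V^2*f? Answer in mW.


Step 1: V^2 = 1.12^2 = 1.2544 V^2
Step 2: P = C*V^2*f = 1.86e-12 F * 1.2544 * 3.27e9 Hz
Step 3: P = 7.62951168e-03 W
Step 4: P = 7.63 mW

7.63


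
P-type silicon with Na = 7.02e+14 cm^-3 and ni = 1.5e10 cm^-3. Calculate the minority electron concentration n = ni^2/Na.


Step 1: Majority hole concentration p ≈ Na = 7.02e+14 cm^-3
Step 2: n = ni^2 / Na = (1.5e10)^2 / 7.02e+14
Step 3: n = 3.21e+05 cm^-3

3.21e+05


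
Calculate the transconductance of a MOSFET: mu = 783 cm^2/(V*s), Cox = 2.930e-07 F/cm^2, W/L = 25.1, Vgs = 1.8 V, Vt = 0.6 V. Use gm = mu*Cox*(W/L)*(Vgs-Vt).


Step 1: Vov = Vgs - Vt = 1.8 - 0.6 = 1.2 V
Step 2: gm = mu * Cox * (W/L) * Vov
Step 3: gm = 783 * 2.930e-07 * 25.1 * 1.2 = 6.91e-03 S

6.91e-03


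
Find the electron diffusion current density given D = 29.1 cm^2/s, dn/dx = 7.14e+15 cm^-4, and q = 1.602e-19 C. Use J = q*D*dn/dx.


Step 1: J = q * D * (dn/dx)
Step 2: J = 1.602e-19 * 29.1 * 7.14e+15
Step 3: J = 3.33e-02 A/cm^2

3.33e-02


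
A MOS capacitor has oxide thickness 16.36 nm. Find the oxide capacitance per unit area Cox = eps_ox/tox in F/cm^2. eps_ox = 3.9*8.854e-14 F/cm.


Step 1: eps_ox = 3.9 * 8.854e-14 = 3.45306e-13 F/cm
Step 2: tox in cm = 16.36 nm * 1e-7 = 1.6360e-06 cm
Step 3: Cox = 3.45306e-13 / 1.6360e-06 = 2.11e-07 F/cm^2

2.11e-07


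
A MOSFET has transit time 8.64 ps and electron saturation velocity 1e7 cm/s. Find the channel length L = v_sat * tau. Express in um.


Step 1: tau in seconds = 8.64 ps * 1e-12 = 8.6400e-12 s
Step 2: L = v_sat * tau = 1e7 * 8.6400e-12 = 8.6400e-05 cm
Step 3: L in um = 8.6400e-05 * 1e4 = 0.864 um

0.864


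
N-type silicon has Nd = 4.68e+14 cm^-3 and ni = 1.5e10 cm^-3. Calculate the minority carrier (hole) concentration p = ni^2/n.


Step 1: Since Nd >> ni, n ≈ Nd = 4.68e+14 cm^-3
Step 2: p = ni^2 / n = (1.5e10)^2 / 4.68e+14
Step 3: p = 2.25e20 / 4.68e+14 = 4.81e+05 cm^-3

4.81e+05


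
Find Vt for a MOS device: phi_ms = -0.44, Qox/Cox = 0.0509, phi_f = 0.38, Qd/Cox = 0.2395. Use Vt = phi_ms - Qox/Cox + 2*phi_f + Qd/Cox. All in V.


Step 1: Vt = phi_ms - Qox/Cox + 2*phi_f + Qd/Cox
Step 2: Vt = -0.44 - 0.0509 + 2*0.38 + 0.2395
Step 3: Vt = -0.44 - 0.0509 + 0.76 + 0.2395
Step 4: Vt = 0.5086 V

0.5086


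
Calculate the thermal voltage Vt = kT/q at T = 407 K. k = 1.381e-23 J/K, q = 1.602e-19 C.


Step 1: kT = 1.381e-23 * 407 = 5.62067e-21 J
Step 2: Vt = kT/q = 5.62067e-21 / 1.602e-19
Step 3: Vt = 0.03509 V

0.03509


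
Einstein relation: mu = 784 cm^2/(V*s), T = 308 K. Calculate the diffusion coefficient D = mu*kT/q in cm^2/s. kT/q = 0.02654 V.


Step 1: D = mu * (kT/q)
Step 2: D = 784 * 0.02654
Step 3: D = 20.81 cm^2/s

20.81


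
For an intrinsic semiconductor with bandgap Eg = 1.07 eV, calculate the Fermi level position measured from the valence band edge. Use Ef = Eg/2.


Step 1: For an intrinsic semiconductor, the Fermi level sits at midgap.
Step 2: Ef = Eg / 2 = 1.07 / 2 = 0.535 eV

0.535


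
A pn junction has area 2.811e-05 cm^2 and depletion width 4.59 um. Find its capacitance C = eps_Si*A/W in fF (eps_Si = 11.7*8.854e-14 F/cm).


Step 1: eps_Si = 11.7 * 8.854e-14 = 1.035918e-12 F/cm
Step 2: W in cm = 4.59 * 1e-4 = 4.59e-04 cm
Step 3: C = 1.035918e-12 * 2.811e-05 / 4.59e-04 = 6.344151e-14 F
Step 4: C = 63.44 fF

63.44


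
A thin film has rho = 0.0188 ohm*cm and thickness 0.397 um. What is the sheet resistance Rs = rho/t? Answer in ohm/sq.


Step 1: Convert thickness to cm: t = 0.397 um = 3.9700e-05 cm
Step 2: Rs = rho / t = 0.0188 / 3.9700e-05
Step 3: Rs = 473.6 ohm/sq

473.6


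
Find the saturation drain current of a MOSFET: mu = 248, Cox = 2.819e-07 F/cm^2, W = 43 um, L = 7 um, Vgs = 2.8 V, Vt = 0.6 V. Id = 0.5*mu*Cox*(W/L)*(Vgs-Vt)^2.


Step 1: Overdrive voltage Vov = Vgs - Vt = 2.8 - 0.6 = 2.2 V
Step 2: W/L = 43/7 = 6.14286
Step 3: Id = 0.5 * 248 * 2.819e-07 * 6.14286 * 2.2^2
Step 4: Id = 1.04e-03 A

1.04e-03


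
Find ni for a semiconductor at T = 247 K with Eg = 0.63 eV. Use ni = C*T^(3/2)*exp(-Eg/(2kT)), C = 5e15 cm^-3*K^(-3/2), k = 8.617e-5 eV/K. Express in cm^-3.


Step 1: Compute kT = 8.617e-5 * 247 = 0.02128399 eV
Step 2: Exponent = -Eg/(2kT) = -0.63/(2*0.02128399) = -14.79986
Step 3: T^(3/2) = 247^1.5 = 3881.91
Step 4: ni = 5e15 * 3881.91 * exp(-14.79986) = 7.25e+12 cm^-3

7.25e+12


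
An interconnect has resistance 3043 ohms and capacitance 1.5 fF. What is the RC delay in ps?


Step 1: tau = R * C
Step 2: tau = 3043 * 1.5 fF = 3043 * 1.5e-15 F
Step 3: tau = 4.5645e-12 s = 4.5645 ps

4.5645


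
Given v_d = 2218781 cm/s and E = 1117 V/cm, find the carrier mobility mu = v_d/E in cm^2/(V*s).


Step 1: mu = v_d / E
Step 2: mu = 2218781 / 1117
Step 3: mu = 1986.38 cm^2/(V*s)

1986.38


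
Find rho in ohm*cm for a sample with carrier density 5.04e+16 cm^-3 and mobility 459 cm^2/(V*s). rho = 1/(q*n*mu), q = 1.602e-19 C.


Step 1: sigma = q * n * mu = 1.602e-19 * 5.04e+16 * 459 = 3.70600e+00 S/cm
Step 2: rho = 1 / sigma = 1 / 3.70600e+00 = 0.2698 ohm*cm

0.2698


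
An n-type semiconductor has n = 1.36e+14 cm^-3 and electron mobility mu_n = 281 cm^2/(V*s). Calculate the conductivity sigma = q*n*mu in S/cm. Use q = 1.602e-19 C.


Step 1: sigma = q * n * mu
Step 2: sigma = 1.602e-19 * 1.36e+14 * 281
Step 3: sigma = 6.122e-03 S/cm

6.122e-03


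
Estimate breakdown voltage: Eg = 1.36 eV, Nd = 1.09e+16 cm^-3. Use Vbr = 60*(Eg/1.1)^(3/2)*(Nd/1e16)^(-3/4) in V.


Step 1: Eg/1.1 = 1.36/1.1 = 1.236364
Step 2: (Eg/1.1)^1.5 = 1.236364^1.5 = 1.374737
Step 3: (Nd/1e16)^(-0.75) = (1.09)^(-0.75) = 0.937411
Step 4: Vbr = 60 * 1.374737 * 0.937411 = 77.3 V

77.3


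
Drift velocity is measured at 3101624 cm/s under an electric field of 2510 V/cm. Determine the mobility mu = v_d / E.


Step 1: mu = v_d / E
Step 2: mu = 3101624 / 2510
Step 3: mu = 1235.71 cm^2/(V*s)

1235.71


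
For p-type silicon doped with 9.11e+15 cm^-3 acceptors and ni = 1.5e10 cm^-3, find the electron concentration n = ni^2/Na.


Step 1: Majority hole concentration p ≈ Na = 9.11e+15 cm^-3
Step 2: n = ni^2 / Na = (1.5e10)^2 / 9.11e+15
Step 3: n = 2.47e+04 cm^-3

2.47e+04


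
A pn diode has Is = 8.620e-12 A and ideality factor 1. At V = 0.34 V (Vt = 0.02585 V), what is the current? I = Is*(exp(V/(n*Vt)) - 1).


Step 1: V/(n*Vt) = 0.34/(1*0.02585) = 13.1528
Step 2: exp(13.1528) = 5.1545e+05
Step 3: I = 8.620e-12 * (5.1545e+05 - 1) = 4.44e-06 A

4.44e-06


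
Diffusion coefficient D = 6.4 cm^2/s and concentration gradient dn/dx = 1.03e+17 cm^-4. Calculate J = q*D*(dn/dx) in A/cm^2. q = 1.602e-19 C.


Step 1: J = q * D * (dn/dx)
Step 2: J = 1.602e-19 * 6.4 * 1.03e+17
Step 3: J = 1.06e-01 A/cm^2

1.06e-01


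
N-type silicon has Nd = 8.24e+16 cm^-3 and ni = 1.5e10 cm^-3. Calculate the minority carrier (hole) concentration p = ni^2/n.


Step 1: Since Nd >> ni, n ≈ Nd = 8.24e+16 cm^-3
Step 2: p = ni^2 / n = (1.5e10)^2 / 8.24e+16
Step 3: p = 2.25e20 / 8.24e+16 = 2.73e+03 cm^-3

2.73e+03


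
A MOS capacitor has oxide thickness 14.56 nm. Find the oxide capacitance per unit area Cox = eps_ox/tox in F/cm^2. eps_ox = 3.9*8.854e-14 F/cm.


Step 1: eps_ox = 3.9 * 8.854e-14 = 3.45306e-13 F/cm
Step 2: tox in cm = 14.56 nm * 1e-7 = 1.4560e-06 cm
Step 3: Cox = 3.45306e-13 / 1.4560e-06 = 2.37e-07 F/cm^2

2.37e-07


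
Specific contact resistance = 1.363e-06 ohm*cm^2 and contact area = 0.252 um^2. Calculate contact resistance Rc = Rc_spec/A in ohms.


Step 1: Convert area to cm^2: 0.252 um^2 = 2.5200e-09 cm^2
Step 2: Rc = Rc_spec / A = 1.363e-06 / 2.5200e-09
Step 3: Rc = 5.41e+02 ohms

5.41e+02


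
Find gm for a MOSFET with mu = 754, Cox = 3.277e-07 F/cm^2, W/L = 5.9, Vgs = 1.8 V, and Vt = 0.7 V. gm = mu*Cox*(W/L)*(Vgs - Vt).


Step 1: Vov = Vgs - Vt = 1.8 - 0.7 = 1.1 V
Step 2: gm = mu * Cox * (W/L) * Vov
Step 3: gm = 754 * 3.277e-07 * 5.9 * 1.1 = 1.60e-03 S

1.60e-03


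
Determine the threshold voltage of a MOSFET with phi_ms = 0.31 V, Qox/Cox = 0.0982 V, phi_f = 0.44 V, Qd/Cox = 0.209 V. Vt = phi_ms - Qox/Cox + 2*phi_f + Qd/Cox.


Step 1: Vt = phi_ms - Qox/Cox + 2*phi_f + Qd/Cox
Step 2: Vt = 0.31 - 0.0982 + 2*0.44 + 0.209
Step 3: Vt = 0.31 - 0.0982 + 0.88 + 0.209
Step 4: Vt = 1.3008 V

1.3008


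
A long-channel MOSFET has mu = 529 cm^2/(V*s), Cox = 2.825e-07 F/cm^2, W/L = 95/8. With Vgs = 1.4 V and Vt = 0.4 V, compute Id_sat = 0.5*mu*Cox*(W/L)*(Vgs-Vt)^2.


Step 1: Overdrive voltage Vov = Vgs - Vt = 1.4 - 0.4 = 1.0 V
Step 2: W/L = 95/8 = 11.875
Step 3: Id = 0.5 * 529 * 2.825e-07 * 11.875 * 1.0^2
Step 4: Id = 8.87e-04 A

8.87e-04


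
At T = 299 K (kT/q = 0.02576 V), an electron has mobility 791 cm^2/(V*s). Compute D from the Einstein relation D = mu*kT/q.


Step 1: D = mu * (kT/q)
Step 2: D = 791 * 0.02576
Step 3: D = 20.38 cm^2/s

20.38


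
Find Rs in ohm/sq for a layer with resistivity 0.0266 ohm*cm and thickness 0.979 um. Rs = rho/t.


Step 1: Convert thickness to cm: t = 0.979 um = 9.7900e-05 cm
Step 2: Rs = rho / t = 0.0266 / 9.7900e-05
Step 3: Rs = 271.7 ohm/sq

271.7


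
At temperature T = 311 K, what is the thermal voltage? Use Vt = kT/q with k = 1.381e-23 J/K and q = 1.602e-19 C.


Step 1: kT = 1.381e-23 * 311 = 4.29491e-21 J
Step 2: Vt = kT/q = 4.29491e-21 / 1.602e-19
Step 3: Vt = 0.02681 V

0.02681


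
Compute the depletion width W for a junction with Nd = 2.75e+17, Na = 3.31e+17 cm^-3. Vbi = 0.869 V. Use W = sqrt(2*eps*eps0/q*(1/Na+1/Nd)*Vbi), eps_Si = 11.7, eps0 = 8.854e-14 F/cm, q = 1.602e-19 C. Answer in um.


Step 1: 1/Na + 1/Nd = 1/3.31e+17 + 1/2.75e+17 = 6.65751e-18
Step 2: 2*eps*eps0/q = 2*11.7*8.854e-14/1.602e-19 = 1.293281e+07
Step 3: W^2 = 1.293281e+07 * 6.65751e-18 * 0.869 = 7.48212e-11
Step 4: W = sqrt(7.48212e-11) = 8.650e-06 cm = 0.0865 um

0.0865


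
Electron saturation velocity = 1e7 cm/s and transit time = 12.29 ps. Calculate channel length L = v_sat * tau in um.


Step 1: tau in seconds = 12.29 ps * 1e-12 = 1.2290e-11 s
Step 2: L = v_sat * tau = 1e7 * 1.2290e-11 = 1.2290e-04 cm
Step 3: L in um = 1.2290e-04 * 1e4 = 1.229 um

1.229


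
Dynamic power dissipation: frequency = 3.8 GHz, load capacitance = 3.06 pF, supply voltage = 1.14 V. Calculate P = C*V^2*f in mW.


Step 1: V^2 = 1.14^2 = 1.2996 V^2
Step 2: P = C*V^2*f = 3.06e-12 F * 1.2996 * 3.8e9 Hz
Step 3: P = 1.51117488e-02 W
Step 4: P = 15.112 mW

15.112


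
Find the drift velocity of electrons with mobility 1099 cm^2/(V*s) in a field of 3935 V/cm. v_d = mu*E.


Step 1: v_d = mu * E
Step 2: v_d = 1099 * 3935 = 4324565
Step 3: v_d = 4.32e+06 cm/s

4.32e+06


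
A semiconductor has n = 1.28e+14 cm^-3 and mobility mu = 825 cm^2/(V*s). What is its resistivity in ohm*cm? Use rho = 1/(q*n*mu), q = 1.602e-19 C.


Step 1: sigma = q * n * mu = 1.602e-19 * 1.28e+14 * 825 = 1.69171e-02 S/cm
Step 2: rho = 1 / sigma = 1 / 1.69171e-02 = 59.11 ohm*cm

59.11


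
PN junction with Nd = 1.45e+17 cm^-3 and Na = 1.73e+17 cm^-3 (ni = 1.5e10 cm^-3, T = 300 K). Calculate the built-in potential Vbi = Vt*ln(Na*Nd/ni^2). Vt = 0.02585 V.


Step 1: Compute Na*Nd/ni^2 = 1.73e+17 * 1.45e+17 / (1.5e10)^2 = 1.1149e+14
Step 2: ln(1.1149e+14) = 32.3450
Step 3: Vbi = 0.02585 * 32.3450 = 0.836 V

0.836


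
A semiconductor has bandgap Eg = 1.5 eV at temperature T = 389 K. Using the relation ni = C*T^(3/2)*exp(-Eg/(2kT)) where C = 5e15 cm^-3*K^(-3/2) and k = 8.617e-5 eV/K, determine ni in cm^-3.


Step 1: Compute kT = 8.617e-5 * 389 = 0.03352013 eV
Step 2: Exponent = -Eg/(2kT) = -1.5/(2*0.03352013) = -22.37461
Step 3: T^(3/2) = 389^1.5 = 7672.28
Step 4: ni = 5e15 * 7672.28 * exp(-22.37461) = 7.36e+09 cm^-3

7.36e+09


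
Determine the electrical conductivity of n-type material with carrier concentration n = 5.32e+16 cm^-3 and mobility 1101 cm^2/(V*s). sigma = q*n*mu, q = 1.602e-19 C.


Step 1: sigma = q * n * mu
Step 2: sigma = 1.602e-19 * 5.32e+16 * 1101
Step 3: sigma = 9.383e+00 S/cm

9.383e+00


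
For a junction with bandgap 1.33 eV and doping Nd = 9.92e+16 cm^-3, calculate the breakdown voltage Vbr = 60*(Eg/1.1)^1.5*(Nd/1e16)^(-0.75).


Step 1: Eg/1.1 = 1.33/1.1 = 1.209091
Step 2: (Eg/1.1)^1.5 = 1.209091^1.5 = 1.329500
Step 3: (Nd/1e16)^(-0.75) = (9.92)^(-0.75) = 0.178902
Step 4: Vbr = 60 * 1.329500 * 0.178902 = 14.3 V

14.3


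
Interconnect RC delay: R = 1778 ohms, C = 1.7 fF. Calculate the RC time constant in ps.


Step 1: tau = R * C
Step 2: tau = 1778 * 1.7 fF = 1778 * 1.7e-15 F
Step 3: tau = 3.0226e-12 s = 3.0226 ps

3.0226


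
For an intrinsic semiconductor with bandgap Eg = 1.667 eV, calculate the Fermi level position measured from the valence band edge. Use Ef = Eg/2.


Step 1: For an intrinsic semiconductor, the Fermi level sits at midgap.
Step 2: Ef = Eg / 2 = 1.667 / 2 = 0.8335 eV

0.8335


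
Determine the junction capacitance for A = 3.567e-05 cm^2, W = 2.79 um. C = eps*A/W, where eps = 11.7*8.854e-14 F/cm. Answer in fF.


Step 1: eps_Si = 11.7 * 8.854e-14 = 1.035918e-12 F/cm
Step 2: W in cm = 2.79 * 1e-4 = 2.79e-04 cm
Step 3: C = 1.035918e-12 * 3.567e-05 / 2.79e-04 = 1.324416e-13 F
Step 4: C = 132.44 fF

132.44
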